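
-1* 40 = -40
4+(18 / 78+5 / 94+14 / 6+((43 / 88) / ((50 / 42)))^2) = 60201424697 / 8871720000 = 6.79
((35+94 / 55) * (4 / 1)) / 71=2.07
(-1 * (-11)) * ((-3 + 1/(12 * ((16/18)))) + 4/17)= -15983/544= -29.38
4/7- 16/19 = -36/133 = -0.27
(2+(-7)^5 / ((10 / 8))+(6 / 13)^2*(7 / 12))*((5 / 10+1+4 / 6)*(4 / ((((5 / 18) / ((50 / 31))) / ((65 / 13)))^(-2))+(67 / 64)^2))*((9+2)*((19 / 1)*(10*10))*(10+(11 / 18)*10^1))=-582022753824106199 / 53913600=-10795471899.93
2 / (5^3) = 2 / 125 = 0.02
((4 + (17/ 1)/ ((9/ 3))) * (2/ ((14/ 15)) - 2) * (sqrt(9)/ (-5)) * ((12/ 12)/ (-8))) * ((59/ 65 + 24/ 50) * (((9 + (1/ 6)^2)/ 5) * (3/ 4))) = 13079/ 67200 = 0.19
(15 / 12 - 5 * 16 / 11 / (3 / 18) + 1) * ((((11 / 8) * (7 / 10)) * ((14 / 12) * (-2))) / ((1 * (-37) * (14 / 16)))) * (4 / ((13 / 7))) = -29743 / 4810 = -6.18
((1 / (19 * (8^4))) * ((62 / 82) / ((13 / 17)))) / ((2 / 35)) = 18445 / 82960384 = 0.00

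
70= 70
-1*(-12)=12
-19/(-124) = 19/124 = 0.15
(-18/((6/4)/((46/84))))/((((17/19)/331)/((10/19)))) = -152260/119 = -1279.50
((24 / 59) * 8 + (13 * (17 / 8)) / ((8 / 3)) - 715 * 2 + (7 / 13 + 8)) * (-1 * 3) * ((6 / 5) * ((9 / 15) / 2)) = 1865927853 / 1227200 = 1520.48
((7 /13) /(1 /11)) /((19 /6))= 462 /247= 1.87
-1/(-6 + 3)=1/3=0.33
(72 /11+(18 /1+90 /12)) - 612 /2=-6027 /22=-273.95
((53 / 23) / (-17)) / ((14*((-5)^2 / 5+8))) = -53 / 71162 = -0.00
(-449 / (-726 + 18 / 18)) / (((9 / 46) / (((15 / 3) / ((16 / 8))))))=10327 / 1305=7.91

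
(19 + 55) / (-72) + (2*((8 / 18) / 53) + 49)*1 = 30521 / 636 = 47.99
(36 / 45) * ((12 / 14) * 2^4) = 384 / 35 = 10.97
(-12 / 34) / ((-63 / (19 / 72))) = 19 / 12852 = 0.00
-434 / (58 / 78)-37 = -17999 / 29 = -620.66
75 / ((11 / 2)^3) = 600 / 1331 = 0.45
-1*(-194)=194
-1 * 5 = -5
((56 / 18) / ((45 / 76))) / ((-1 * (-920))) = 266 / 46575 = 0.01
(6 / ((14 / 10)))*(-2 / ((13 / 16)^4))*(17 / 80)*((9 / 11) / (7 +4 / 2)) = -835584 / 2199197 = -0.38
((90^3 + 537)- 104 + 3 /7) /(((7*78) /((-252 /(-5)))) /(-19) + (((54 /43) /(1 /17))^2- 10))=1076280482724 /656897437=1638.43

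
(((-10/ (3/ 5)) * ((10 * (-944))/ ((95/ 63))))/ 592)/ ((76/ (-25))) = -774375/ 13357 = -57.98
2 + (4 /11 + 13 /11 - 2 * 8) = -137 /11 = -12.45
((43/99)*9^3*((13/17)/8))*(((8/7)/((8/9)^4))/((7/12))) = 94.98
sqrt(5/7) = sqrt(35)/7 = 0.85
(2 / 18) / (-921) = -1 / 8289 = -0.00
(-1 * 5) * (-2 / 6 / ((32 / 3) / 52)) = 65 / 8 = 8.12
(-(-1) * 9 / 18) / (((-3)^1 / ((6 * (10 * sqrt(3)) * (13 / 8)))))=-28.15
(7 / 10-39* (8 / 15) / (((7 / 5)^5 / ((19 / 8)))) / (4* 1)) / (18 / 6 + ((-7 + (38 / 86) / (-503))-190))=11605623933 / 1410458566300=0.01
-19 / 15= -1.27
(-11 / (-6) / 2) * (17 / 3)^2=3179 / 108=29.44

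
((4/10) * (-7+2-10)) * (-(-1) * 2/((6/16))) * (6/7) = -192/7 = -27.43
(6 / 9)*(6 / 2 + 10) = 8.67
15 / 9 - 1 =2 / 3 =0.67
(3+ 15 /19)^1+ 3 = 129 /19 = 6.79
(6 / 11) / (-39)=-2 / 143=-0.01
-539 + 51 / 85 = -538.40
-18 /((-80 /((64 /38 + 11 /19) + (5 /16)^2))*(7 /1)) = 103347 /1361920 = 0.08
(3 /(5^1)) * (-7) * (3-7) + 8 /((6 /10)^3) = 53.84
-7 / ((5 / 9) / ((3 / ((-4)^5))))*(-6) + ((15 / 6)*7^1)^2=783433 / 2560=306.03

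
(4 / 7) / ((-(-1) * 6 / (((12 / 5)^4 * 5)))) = 13824 / 875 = 15.80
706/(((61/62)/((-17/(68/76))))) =-831668/61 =-13633.90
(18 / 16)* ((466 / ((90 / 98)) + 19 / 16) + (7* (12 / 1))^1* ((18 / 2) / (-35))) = 350647 / 640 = 547.89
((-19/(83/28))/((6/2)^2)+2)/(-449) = -962/335403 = -0.00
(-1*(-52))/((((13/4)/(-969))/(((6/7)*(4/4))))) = -93024/7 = -13289.14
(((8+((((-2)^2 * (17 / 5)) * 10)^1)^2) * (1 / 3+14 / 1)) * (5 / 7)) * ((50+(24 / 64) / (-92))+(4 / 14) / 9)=128174084165 / 13524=9477527.67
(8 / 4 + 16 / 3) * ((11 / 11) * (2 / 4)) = 11 / 3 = 3.67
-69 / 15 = -23 / 5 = -4.60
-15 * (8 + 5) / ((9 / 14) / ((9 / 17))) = -2730 / 17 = -160.59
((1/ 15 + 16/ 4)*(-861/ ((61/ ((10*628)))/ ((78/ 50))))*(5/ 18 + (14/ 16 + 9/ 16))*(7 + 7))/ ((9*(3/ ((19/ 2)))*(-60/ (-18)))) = -19243031717/ 13500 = -1425409.76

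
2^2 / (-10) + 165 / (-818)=-2461 / 4090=-0.60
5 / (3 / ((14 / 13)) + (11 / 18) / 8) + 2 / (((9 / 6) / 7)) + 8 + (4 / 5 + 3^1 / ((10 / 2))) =177257 / 8655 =20.48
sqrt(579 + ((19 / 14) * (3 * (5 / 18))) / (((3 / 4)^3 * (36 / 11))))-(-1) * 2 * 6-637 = -625 + sqrt(20711719) / 189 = -600.92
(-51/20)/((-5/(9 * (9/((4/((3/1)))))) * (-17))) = -729/400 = -1.82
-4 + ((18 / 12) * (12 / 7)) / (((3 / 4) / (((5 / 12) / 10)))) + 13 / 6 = -71 / 42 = -1.69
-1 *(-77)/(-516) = -77/516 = -0.15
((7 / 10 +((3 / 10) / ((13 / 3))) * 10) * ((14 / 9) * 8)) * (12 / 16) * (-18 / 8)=-3801 / 130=-29.24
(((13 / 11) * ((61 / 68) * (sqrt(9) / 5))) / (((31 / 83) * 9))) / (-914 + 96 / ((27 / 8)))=-197457 / 924041800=-0.00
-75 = -75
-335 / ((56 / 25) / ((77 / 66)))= -8375 / 48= -174.48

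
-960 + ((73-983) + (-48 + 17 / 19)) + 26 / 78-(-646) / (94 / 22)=-4729990 / 2679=-1765.58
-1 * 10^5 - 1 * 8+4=-100004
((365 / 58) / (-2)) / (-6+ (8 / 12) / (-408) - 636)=11169 / 2278849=0.00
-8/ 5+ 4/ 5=-4/ 5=-0.80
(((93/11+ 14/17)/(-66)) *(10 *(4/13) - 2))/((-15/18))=0.18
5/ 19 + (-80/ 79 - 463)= -696088/ 1501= -463.75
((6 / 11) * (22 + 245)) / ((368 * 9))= 89 / 2024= 0.04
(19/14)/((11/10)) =95/77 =1.23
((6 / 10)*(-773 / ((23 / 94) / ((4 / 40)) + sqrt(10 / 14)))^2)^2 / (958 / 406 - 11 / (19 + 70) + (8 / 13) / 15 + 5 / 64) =1284321957382804455284047046525618352 / 293292543519395240485623625 - 194051904170683267278639931652062272*sqrt(35) / 293292543519395240485623625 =464708064.55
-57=-57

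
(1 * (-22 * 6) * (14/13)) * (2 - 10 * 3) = 51744/13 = 3980.31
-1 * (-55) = 55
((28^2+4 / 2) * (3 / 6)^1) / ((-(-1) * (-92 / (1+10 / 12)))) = -1441 / 184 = -7.83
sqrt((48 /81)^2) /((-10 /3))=-8 /45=-0.18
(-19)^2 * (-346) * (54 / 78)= -1124154 / 13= -86473.38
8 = 8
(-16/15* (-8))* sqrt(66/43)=128* sqrt(2838)/645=10.57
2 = 2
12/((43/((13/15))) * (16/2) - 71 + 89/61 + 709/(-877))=8345532/227119241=0.04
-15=-15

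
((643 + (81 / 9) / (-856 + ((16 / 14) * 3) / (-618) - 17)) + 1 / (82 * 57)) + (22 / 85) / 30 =803970082449931 / 1250345128650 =643.00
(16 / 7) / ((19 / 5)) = 80 / 133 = 0.60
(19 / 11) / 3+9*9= 2692 / 33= 81.58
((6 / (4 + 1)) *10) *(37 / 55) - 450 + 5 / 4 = -96949 / 220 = -440.68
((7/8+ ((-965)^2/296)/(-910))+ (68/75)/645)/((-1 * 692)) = 6725637829/1803392136000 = 0.00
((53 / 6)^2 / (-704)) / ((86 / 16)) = -2809 / 136224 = -0.02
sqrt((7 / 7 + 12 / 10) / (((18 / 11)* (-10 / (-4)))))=0.73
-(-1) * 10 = 10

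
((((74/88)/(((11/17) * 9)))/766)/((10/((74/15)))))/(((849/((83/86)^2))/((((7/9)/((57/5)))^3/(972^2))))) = 274962000355/8017281143586767094368426496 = 0.00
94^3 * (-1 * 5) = -4152920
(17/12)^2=2.01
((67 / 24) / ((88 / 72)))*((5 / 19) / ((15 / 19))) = 67 / 88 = 0.76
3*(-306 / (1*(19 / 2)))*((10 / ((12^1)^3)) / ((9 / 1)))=-85 / 1368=-0.06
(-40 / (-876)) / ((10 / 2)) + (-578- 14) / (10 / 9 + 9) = -1166650 / 19929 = -58.54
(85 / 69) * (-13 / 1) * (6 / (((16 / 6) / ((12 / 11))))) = -9945 / 253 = -39.31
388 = 388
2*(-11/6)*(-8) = 88/3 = 29.33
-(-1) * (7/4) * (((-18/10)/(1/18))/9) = -63/10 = -6.30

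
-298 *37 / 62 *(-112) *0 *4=0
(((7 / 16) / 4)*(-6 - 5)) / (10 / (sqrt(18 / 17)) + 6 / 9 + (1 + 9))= -77 / 116 + 385*sqrt(34) / 3712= -0.06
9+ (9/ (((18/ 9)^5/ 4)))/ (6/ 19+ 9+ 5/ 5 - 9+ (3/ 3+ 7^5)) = 7665105/ 851672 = 9.00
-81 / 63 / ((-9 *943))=1 / 6601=0.00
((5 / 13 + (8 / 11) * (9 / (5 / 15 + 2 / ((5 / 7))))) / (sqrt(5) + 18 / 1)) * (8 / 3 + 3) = 1695750 / 2143999 - 282625 * sqrt(5) / 6431997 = 0.69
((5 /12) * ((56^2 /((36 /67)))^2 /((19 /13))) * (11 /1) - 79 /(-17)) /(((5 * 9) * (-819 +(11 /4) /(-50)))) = -335379654384920 /115716254211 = -2898.29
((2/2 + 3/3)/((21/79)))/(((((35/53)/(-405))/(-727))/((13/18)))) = 118714011/49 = 2422734.92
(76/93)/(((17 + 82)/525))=13300/3069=4.33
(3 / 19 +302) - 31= 5152 / 19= 271.16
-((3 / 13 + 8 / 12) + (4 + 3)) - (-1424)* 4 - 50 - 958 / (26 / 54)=142288 / 39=3648.41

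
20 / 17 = 1.18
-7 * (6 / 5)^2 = -252 / 25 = -10.08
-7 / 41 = -0.17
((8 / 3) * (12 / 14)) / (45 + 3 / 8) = 128 / 2541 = 0.05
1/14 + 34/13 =489/182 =2.69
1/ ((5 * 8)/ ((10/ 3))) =1/ 12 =0.08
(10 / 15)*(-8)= -5.33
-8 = -8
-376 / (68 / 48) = -4512 / 17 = -265.41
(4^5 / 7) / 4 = 256 / 7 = 36.57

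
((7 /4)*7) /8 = 49 /32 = 1.53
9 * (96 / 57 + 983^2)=165235707 / 19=8696616.16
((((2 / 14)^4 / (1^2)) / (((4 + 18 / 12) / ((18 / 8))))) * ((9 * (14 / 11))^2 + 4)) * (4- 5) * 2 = -0.05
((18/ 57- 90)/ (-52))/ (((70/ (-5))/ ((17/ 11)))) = -3621/ 19019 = -0.19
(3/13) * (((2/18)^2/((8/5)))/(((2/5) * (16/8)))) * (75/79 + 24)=1825/32864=0.06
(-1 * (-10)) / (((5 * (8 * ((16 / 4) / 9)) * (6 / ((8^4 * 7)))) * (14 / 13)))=2496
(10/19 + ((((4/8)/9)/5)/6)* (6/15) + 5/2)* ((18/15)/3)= 77644/64125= 1.21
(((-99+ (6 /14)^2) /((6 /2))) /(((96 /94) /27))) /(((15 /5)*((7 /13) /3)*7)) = -4437693 /19208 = -231.03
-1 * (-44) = 44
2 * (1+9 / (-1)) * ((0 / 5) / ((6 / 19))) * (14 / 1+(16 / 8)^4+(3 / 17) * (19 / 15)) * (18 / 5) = 0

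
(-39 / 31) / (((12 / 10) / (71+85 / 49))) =-115830 / 1519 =-76.25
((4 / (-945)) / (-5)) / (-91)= -4 / 429975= -0.00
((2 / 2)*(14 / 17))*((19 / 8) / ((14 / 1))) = 0.14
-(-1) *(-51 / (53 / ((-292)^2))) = -4348464 / 53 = -82046.49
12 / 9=4 / 3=1.33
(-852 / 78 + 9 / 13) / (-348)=133 / 4524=0.03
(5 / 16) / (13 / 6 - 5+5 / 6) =-5 / 32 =-0.16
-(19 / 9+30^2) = -8119 / 9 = -902.11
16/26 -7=-83/13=-6.38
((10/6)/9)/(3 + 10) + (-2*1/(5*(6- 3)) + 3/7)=3802/12285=0.31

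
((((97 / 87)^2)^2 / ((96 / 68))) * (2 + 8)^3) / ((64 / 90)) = 940623610625 / 611090784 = 1539.25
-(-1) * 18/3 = 6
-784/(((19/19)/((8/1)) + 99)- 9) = -896/103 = -8.70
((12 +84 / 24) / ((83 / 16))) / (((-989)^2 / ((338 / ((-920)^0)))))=83824 / 81184043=0.00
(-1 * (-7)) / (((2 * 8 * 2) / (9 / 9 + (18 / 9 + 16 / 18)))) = 245 / 288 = 0.85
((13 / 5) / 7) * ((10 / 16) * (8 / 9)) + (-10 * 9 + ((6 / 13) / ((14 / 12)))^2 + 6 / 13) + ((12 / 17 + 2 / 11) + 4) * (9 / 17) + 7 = -18856601860 / 236927691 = -79.59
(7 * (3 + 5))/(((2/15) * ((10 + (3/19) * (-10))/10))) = 1995/4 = 498.75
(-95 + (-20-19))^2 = 17956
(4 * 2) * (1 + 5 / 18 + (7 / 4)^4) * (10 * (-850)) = -52175125 / 72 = -724654.51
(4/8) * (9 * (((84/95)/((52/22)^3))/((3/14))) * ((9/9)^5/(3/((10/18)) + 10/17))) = 9978507/42494374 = 0.23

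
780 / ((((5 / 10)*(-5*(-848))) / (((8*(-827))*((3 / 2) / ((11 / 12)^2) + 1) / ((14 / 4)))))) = -86954088 / 44891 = -1937.00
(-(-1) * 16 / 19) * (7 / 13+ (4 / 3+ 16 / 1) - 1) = 10528 / 741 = 14.21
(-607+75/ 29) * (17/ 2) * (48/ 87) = -2383808/ 841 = -2834.49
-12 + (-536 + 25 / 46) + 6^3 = -15247 / 46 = -331.46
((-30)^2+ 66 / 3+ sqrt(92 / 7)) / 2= sqrt(161) / 7+ 461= 462.81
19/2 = 9.50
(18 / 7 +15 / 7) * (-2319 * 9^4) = -502093647 / 7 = -71727663.86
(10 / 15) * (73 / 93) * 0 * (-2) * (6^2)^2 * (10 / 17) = 0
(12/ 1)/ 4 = 3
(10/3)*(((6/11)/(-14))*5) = -0.65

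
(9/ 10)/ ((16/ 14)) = 63/ 80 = 0.79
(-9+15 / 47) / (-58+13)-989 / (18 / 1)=-231599 / 4230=-54.75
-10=-10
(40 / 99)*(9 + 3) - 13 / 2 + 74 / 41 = 415 / 2706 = 0.15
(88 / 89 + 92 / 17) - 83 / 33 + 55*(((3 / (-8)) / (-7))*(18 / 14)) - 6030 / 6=-19519839019 / 19572168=-997.33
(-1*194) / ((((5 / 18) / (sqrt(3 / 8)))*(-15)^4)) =-97*sqrt(6) / 28125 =-0.01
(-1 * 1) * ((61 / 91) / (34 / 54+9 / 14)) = -3294 / 6253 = -0.53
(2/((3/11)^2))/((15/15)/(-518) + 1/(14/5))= 31339/414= 75.70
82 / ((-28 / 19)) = -779 / 14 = -55.64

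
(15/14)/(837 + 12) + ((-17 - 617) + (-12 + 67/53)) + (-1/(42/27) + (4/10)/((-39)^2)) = -515315456984/798471765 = -645.38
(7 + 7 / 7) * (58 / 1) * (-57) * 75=-1983600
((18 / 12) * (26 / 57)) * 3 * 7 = 273 / 19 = 14.37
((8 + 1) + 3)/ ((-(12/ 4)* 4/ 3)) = -3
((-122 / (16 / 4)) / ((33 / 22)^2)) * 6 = -244 / 3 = -81.33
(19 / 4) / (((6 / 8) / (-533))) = -10127 / 3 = -3375.67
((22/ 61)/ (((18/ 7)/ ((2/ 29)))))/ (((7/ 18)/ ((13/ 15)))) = 572/ 26535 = 0.02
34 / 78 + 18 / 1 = 719 / 39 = 18.44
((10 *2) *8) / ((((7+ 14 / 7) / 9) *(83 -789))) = -0.23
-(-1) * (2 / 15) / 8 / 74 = 1 / 4440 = 0.00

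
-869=-869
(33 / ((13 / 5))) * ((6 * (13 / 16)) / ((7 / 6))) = 1485 / 28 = 53.04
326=326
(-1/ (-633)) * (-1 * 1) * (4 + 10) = -14/ 633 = -0.02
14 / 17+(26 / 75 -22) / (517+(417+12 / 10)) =34084 / 42585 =0.80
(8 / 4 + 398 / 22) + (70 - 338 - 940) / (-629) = 152297 / 6919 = 22.01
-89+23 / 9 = -778 / 9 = -86.44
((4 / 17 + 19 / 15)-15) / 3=-3442 / 765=-4.50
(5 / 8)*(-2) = -5 / 4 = -1.25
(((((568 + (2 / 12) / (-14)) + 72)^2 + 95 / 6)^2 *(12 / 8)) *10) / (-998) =-41764598149437618005 / 16562520576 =-2521632982.00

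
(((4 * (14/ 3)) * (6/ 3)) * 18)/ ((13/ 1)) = 672/ 13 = 51.69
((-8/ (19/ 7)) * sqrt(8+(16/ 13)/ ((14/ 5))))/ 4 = -32 * sqrt(273)/ 247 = -2.14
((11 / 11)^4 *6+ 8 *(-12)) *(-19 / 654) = 285 / 109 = 2.61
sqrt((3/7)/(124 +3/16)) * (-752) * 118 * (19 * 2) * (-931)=1793886976 * sqrt(41727)/1987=184419054.30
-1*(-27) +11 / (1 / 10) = 137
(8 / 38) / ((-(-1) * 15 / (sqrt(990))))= 4 * sqrt(110) / 95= 0.44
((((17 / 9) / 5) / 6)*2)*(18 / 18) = 17 / 135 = 0.13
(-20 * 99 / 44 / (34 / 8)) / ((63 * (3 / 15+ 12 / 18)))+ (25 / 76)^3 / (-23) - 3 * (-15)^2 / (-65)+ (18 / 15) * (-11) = -235135879471 / 78096025280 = -3.01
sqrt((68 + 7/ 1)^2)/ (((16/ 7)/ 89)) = 46725/ 16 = 2920.31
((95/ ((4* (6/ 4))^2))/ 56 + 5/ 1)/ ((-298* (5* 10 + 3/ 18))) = -10175/ 30138528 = -0.00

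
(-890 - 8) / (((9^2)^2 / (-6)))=1796 / 2187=0.82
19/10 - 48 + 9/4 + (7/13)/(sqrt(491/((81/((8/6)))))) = -877/20 + 63 *sqrt(1473)/12766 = -43.66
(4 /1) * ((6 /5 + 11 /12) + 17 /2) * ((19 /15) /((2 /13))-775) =-14652911 /450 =-32562.02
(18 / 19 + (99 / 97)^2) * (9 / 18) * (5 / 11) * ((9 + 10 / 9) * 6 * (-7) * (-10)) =3775084950 / 1966481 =1919.72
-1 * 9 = -9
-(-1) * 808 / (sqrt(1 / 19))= 808 * sqrt(19)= 3521.99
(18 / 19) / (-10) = -9 / 95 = -0.09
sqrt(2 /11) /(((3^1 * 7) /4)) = 4 * sqrt(22) /231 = 0.08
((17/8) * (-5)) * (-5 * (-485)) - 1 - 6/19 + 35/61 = -238905755/9272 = -25766.37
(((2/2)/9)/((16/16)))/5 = 1/45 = 0.02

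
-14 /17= -0.82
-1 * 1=-1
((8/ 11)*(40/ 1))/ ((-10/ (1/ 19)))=-32/ 209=-0.15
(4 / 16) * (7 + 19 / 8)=2.34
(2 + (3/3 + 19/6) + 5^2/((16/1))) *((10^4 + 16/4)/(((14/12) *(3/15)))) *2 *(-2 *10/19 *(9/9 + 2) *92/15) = -243897520/19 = -12836711.58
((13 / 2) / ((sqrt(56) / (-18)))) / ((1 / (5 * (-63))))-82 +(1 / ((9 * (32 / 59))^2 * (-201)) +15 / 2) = -1242048409 / 16671744 +5265 * sqrt(14) / 4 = 4850.46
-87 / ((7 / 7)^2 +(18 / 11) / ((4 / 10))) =-957 / 56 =-17.09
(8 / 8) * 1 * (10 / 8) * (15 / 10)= 15 / 8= 1.88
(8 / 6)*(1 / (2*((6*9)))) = 1 / 81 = 0.01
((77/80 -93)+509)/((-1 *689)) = -0.61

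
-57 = -57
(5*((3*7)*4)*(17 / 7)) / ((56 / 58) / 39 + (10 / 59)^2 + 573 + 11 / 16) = 1.78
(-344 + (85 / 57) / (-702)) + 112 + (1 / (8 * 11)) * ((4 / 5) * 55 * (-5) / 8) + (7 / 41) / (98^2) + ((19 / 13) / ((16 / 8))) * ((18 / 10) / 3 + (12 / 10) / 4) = -5214290257457 / 22508675280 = -231.66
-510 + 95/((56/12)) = -6855/14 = -489.64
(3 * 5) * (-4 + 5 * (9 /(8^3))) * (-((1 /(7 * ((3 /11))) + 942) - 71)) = 91647265 /1792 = 51142.45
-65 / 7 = -9.29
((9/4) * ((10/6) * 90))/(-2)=-675/4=-168.75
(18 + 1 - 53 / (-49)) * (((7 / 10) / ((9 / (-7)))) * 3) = -164 / 5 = -32.80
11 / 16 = 0.69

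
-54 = -54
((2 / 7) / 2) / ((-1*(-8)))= 1 / 56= 0.02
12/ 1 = 12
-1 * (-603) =603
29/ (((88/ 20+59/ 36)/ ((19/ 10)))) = 9918/ 1087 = 9.12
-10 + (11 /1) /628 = -6269 /628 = -9.98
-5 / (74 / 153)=-765 / 74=-10.34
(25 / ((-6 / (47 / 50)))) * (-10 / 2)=19.58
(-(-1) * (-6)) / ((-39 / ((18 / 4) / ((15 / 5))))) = 3 / 13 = 0.23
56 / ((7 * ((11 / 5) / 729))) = 2650.91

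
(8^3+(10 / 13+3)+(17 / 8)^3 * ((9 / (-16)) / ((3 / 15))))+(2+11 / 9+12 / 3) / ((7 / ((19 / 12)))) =9870945835 / 20127744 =490.41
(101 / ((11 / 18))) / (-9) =-202 / 11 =-18.36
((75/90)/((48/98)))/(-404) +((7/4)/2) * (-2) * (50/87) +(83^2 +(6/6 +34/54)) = 34870514717/5061312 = 6889.62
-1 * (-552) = 552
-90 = -90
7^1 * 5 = 35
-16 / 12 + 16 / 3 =4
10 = 10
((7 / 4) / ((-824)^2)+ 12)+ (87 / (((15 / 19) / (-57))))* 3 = -18832.20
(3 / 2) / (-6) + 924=3695 / 4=923.75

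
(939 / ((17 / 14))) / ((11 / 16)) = 210336 / 187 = 1124.79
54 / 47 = 1.15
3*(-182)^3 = -18085704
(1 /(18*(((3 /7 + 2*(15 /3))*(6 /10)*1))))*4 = 70 /1971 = 0.04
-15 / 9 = -1.67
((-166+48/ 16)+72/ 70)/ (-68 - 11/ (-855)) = 969399/ 406903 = 2.38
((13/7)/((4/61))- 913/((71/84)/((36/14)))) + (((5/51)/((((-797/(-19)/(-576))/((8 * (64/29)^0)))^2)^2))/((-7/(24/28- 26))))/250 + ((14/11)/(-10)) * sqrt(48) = 482929522123616071086049/2386363708491538300- 28 * sqrt(3)/55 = 202369.58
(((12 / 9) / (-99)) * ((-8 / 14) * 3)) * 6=0.14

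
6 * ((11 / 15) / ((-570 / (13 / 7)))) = -143 / 9975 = -0.01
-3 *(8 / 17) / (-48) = 1 / 34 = 0.03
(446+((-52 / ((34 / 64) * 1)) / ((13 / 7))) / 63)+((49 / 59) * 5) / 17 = 4020695 / 9027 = 445.41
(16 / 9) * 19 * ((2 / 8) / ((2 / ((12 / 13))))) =152 / 39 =3.90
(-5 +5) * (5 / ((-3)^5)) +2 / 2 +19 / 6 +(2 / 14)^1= 181 / 42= 4.31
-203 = -203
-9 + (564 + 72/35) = 19497/35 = 557.06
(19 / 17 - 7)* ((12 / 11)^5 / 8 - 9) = 51.81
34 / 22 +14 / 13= 375 / 143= 2.62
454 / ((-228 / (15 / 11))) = -1135 / 418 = -2.72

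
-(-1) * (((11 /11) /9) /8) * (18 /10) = 1 /40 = 0.02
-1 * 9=-9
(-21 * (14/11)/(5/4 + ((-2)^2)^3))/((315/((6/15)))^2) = -0.00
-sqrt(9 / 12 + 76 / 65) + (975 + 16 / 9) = 8791 / 9-sqrt(32435) / 130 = 975.39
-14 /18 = -7 /9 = -0.78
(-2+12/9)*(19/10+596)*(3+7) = -3986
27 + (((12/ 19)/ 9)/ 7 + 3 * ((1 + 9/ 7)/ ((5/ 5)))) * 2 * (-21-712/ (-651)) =-246.40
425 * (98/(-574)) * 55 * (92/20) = -752675/41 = -18357.93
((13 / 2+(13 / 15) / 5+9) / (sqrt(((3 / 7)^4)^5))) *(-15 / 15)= -74977.20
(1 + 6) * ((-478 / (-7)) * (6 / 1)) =2868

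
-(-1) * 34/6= 17/3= 5.67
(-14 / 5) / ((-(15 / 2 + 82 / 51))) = 1428 / 4645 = 0.31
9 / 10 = 0.90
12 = 12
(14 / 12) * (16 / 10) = 28 / 15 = 1.87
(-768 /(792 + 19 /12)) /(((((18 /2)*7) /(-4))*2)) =2048 /66661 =0.03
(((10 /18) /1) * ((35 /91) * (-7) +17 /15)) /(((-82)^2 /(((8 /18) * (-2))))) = 608 /5310279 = 0.00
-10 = -10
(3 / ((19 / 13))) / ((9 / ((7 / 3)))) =91 / 171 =0.53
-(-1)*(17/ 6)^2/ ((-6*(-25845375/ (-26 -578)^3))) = -7960102712/ 697825125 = -11.41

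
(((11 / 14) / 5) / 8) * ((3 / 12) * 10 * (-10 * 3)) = -165 / 112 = -1.47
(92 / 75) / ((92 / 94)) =94 / 75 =1.25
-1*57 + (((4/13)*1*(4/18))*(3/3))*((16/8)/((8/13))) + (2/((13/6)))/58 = -192593/3393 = -56.76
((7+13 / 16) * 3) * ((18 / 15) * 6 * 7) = 4725 / 4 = 1181.25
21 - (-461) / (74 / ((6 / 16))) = 13815 / 592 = 23.34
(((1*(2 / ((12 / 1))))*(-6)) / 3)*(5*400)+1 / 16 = -31997 / 48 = -666.60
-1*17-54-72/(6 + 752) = -26945/379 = -71.09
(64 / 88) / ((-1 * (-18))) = 4 / 99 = 0.04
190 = 190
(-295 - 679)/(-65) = 974/65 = 14.98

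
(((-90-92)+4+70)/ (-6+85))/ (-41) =0.03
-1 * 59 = -59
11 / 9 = 1.22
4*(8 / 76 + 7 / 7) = 84 / 19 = 4.42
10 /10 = 1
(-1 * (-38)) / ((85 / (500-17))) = 18354 / 85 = 215.93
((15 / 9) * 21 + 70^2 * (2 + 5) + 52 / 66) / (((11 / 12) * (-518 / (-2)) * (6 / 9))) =216.93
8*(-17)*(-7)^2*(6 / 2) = -19992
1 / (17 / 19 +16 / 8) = 19 / 55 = 0.35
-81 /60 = -27 /20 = -1.35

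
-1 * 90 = -90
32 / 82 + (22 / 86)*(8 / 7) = 8424 / 12341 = 0.68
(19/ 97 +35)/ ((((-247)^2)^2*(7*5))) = 3414/ 12636522984995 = 0.00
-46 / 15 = -3.07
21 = 21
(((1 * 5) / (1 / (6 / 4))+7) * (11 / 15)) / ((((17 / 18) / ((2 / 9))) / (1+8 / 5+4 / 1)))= 7018 / 425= 16.51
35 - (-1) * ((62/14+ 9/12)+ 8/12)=3431/84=40.85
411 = 411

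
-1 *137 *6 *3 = -2466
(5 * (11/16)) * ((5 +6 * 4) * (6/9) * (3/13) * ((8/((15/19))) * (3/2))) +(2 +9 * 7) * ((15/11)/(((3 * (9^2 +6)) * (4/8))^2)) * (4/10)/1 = 1513911917/6494202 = 233.12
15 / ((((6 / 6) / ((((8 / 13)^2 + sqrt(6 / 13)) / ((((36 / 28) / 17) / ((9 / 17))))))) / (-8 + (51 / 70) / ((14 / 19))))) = -20613 *sqrt(78) / 364 - 329808 / 1183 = -778.92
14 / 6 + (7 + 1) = 31 / 3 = 10.33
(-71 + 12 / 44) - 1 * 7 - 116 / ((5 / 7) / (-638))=5694341 / 55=103533.47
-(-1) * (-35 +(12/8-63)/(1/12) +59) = -714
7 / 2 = 3.50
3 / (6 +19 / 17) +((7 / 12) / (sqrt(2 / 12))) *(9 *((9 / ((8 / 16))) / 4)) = 51 / 121 +189 *sqrt(6) / 8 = 58.29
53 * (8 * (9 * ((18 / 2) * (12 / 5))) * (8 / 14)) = 1648512 / 35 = 47100.34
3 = 3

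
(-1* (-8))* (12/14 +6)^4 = 42467328/2401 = 17687.35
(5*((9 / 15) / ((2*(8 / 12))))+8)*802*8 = 65764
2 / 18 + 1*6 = 55 / 9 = 6.11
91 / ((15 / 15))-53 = 38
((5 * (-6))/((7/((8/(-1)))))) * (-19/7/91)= -4560/4459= -1.02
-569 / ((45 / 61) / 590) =-4095662 / 9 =-455073.56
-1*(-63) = 63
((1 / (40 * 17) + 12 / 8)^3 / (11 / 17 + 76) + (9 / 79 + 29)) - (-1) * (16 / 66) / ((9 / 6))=5526422484245281 / 188488352448000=29.32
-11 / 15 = -0.73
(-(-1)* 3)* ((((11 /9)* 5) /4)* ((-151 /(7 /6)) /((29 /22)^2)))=-2009810 /5887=-341.40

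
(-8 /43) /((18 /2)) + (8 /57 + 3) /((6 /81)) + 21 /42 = 315253 /7353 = 42.87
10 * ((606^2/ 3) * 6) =7344720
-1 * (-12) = 12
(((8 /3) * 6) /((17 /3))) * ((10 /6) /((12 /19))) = 7.45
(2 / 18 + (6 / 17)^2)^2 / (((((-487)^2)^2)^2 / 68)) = 1503076 / 1259109418905344405983810113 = 0.00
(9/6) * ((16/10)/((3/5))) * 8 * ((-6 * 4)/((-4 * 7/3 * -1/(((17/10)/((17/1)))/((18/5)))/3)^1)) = -48/7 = -6.86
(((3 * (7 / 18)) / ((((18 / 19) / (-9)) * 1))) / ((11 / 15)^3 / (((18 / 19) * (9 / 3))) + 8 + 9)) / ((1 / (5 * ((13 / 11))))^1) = -262591875 / 68717858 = -3.82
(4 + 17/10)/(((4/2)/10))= 57/2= 28.50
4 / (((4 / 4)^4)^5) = 4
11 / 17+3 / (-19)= 158 / 323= 0.49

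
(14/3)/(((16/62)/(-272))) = -4918.67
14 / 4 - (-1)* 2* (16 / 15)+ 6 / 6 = 199 / 30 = 6.63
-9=-9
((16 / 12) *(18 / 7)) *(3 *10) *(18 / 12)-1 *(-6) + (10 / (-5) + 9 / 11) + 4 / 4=12328 / 77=160.10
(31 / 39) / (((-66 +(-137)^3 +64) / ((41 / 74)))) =-1271 / 7420930530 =-0.00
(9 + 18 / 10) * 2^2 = 216 / 5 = 43.20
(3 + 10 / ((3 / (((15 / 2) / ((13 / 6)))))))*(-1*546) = -7938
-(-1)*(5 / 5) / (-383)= -1 / 383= -0.00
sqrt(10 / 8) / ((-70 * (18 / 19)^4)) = -130321 * sqrt(5) / 14696640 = -0.02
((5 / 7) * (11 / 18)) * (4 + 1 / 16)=1.77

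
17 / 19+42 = 815 / 19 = 42.89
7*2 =14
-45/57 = -15/19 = -0.79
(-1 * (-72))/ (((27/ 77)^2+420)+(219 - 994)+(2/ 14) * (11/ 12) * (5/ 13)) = -0.20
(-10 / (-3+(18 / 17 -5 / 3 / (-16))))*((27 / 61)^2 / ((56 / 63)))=6692220 / 5577779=1.20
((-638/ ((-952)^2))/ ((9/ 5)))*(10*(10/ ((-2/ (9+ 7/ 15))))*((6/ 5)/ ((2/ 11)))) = 1.22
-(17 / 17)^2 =-1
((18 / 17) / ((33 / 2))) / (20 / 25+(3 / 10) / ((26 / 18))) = 1560 / 24497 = 0.06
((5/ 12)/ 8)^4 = 625/ 84934656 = 0.00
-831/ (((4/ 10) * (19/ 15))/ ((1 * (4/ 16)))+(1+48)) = -62325/ 3827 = -16.29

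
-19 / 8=-2.38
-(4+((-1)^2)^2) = -5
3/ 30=1/ 10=0.10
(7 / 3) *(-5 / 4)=-2.92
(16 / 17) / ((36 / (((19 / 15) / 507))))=76 / 1163565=0.00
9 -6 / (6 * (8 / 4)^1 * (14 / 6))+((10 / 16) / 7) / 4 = 1973 / 224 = 8.81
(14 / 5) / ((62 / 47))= 329 / 155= 2.12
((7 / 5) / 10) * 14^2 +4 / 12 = 2083 / 75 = 27.77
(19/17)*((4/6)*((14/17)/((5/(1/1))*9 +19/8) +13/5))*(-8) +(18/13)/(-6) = -338157583/21358545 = -15.83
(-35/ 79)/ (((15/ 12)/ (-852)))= 23856/ 79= 301.97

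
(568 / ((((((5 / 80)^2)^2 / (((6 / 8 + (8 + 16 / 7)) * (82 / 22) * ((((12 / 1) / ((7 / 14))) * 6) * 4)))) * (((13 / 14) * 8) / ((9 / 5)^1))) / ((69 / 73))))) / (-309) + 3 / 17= -580036262206551 / 887315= -653698249.45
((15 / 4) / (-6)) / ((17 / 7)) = -35 / 136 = -0.26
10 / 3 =3.33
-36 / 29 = -1.24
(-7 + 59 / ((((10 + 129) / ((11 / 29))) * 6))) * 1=-168653 / 24186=-6.97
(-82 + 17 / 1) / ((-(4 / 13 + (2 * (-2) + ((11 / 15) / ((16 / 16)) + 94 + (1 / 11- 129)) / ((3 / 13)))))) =-418275 / 976751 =-0.43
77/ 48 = 1.60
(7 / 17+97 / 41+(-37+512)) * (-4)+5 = -1328559 / 697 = -1906.11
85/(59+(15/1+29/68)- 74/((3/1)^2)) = 52020/40517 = 1.28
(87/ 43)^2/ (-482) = -0.01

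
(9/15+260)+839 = 5498/5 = 1099.60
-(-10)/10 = 1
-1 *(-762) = 762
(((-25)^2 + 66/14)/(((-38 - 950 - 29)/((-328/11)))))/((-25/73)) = -105545152/1957725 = -53.91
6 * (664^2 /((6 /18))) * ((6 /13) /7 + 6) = 4380742656 /91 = 48140029.19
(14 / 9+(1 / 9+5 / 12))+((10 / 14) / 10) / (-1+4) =59 / 28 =2.11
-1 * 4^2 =-16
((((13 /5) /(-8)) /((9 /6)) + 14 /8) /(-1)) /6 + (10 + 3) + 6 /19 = 22333 /1710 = 13.06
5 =5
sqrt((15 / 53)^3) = 15 * sqrt(795) / 2809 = 0.15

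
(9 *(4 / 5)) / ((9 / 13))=10.40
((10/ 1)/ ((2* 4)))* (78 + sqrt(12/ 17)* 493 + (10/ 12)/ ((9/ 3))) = 7045/ 72 + 145* sqrt(51)/ 2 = 615.60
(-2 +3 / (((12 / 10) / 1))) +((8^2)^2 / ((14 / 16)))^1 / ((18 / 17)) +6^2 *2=566191 / 126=4493.58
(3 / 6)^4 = 1 / 16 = 0.06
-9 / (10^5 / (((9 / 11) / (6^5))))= -1 / 105600000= -0.00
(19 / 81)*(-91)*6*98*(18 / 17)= -677768 / 51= -13289.57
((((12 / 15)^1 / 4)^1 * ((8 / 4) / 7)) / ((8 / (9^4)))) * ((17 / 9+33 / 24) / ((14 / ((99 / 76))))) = 3392037 / 238336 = 14.23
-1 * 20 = -20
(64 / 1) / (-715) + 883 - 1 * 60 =588381 / 715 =822.91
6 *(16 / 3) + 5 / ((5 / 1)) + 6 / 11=33.55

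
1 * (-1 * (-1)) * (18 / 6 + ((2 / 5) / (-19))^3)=2572117 / 857375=3.00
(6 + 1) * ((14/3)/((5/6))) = 196/5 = 39.20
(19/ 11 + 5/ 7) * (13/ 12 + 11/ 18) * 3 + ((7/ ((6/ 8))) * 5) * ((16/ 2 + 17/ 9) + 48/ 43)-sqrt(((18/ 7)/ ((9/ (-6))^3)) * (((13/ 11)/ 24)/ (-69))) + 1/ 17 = 799455730/ 1519749-sqrt(138138)/ 15939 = 526.02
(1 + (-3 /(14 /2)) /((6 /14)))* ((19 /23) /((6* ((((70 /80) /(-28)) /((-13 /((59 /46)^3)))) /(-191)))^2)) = 0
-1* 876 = -876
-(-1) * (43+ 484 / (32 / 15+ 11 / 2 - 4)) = 19207 / 109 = 176.21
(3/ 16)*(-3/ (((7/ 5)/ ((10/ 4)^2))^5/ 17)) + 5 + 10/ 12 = -16950.48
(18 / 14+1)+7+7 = 114 / 7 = 16.29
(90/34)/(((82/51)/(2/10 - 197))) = -324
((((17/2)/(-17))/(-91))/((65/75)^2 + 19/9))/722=225/84624176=0.00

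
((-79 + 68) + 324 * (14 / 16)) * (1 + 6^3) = 118265 / 2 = 59132.50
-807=-807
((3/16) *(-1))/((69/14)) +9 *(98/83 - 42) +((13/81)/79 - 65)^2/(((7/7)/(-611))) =-1614443021694996037/625345653672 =-2581681.05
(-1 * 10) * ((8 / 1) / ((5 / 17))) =-272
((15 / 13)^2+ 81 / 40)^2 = 514790721 / 45697600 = 11.27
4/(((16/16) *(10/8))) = 16/5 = 3.20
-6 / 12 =-1 / 2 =-0.50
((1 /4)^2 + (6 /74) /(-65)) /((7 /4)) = 2357 /67340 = 0.04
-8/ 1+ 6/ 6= -7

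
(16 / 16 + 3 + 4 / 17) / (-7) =-72 / 119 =-0.61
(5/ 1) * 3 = 15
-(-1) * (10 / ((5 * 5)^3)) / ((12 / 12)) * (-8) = -16 / 3125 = -0.01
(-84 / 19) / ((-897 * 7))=4 / 5681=0.00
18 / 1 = 18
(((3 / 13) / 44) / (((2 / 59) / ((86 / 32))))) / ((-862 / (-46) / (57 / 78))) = 0.02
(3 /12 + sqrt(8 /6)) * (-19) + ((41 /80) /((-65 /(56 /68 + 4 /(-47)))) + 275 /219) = -38 * sqrt(3) /3 - 318475831 /90990120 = -25.44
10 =10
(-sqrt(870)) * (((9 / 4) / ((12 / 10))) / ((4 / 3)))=-45 * sqrt(870) / 32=-41.48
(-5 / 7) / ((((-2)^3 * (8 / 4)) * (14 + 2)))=5 / 1792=0.00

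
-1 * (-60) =60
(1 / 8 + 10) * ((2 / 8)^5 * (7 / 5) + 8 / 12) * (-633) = -175370751 / 40960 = -4281.51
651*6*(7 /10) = 13671 /5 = 2734.20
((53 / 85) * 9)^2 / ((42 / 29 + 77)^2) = 191351889 / 37393890625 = 0.01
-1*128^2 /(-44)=4096 /11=372.36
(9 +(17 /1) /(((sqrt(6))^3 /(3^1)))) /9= 17*sqrt(6) /108 +1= 1.39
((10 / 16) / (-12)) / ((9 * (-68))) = 5 / 58752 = 0.00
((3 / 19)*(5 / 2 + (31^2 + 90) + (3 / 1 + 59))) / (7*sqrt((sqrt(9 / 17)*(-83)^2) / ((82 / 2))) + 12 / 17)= -53540791228554*sqrt(17) / 10636650555231731 - 18361522656 / 10636650555231731 + 21683017608*sqrt(123)*17^(3 / 4) / 10636650555231731 + 2149684532375723*sqrt(123)*17^(1 / 4) / 21273301110463462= 2.26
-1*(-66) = 66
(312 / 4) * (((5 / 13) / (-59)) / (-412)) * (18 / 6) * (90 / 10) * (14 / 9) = 315 / 6077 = 0.05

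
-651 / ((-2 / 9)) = 5859 / 2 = 2929.50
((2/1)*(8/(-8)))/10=-1/5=-0.20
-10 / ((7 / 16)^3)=-40960 / 343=-119.42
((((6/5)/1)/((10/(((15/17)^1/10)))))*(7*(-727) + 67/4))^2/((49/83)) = 2767479391683/566440000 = 4885.74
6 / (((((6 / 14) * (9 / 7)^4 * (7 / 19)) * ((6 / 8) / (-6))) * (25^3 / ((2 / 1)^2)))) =-0.03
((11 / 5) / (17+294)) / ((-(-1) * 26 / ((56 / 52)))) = 77 / 262795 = 0.00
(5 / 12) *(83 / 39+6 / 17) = 8225 / 7956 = 1.03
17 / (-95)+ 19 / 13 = 1584 / 1235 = 1.28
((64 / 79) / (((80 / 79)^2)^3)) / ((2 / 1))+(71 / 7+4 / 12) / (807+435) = 41029012499359 / 106831872000000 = 0.38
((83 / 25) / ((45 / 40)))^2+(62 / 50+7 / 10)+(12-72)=-4996783 / 101250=-49.35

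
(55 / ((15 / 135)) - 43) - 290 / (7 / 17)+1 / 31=-54739 / 217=-252.25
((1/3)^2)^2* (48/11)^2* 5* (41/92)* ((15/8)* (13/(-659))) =-106600/5501991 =-0.02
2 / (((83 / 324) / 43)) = 27864 / 83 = 335.71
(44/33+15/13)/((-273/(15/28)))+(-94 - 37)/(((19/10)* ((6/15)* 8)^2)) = -407099005/60418176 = -6.74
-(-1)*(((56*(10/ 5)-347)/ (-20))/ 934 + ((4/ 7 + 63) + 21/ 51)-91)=-12005647/ 444584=-27.00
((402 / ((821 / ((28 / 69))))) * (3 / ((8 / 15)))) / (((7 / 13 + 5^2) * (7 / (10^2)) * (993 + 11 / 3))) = 0.00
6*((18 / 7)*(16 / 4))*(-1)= -61.71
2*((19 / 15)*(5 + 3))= 304 / 15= 20.27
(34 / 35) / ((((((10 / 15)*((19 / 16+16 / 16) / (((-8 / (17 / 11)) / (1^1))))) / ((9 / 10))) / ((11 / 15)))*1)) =-2.28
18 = 18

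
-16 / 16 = -1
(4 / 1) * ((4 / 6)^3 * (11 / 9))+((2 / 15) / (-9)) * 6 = 1652 / 1215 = 1.36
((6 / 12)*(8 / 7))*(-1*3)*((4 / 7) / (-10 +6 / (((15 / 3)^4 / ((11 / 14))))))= 30000 / 306019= 0.10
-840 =-840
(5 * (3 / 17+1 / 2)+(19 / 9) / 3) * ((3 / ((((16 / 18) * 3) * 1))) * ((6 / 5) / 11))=341 / 680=0.50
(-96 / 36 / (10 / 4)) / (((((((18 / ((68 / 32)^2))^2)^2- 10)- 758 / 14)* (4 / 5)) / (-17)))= 3320460541916 / 27588960290109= 0.12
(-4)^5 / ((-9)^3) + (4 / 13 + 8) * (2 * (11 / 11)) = 170776 / 9477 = 18.02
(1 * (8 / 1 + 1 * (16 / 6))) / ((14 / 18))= 96 / 7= 13.71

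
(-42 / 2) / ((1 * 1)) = -21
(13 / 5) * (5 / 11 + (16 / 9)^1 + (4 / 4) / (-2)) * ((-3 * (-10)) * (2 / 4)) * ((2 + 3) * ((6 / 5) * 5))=22295 / 11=2026.82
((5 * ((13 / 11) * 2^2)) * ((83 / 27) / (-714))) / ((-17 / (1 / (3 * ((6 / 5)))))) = 26975 / 16222437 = 0.00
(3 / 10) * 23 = 69 / 10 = 6.90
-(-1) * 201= 201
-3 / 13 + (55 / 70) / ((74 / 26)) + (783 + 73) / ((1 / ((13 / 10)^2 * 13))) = 3166051597 / 168350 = 18806.37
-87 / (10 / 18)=-783 / 5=-156.60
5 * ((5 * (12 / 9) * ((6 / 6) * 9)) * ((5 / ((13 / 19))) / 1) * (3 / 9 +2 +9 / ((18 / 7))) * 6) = 997500 / 13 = 76730.77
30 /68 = 15 /34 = 0.44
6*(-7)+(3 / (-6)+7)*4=-16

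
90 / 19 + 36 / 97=9414 / 1843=5.11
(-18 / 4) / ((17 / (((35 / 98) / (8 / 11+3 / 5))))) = -0.07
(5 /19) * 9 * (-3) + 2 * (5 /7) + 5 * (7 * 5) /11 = 14970 /1463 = 10.23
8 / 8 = 1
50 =50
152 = 152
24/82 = 12/41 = 0.29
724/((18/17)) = 6154/9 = 683.78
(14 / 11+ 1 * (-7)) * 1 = -63 / 11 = -5.73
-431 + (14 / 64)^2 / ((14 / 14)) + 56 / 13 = -5679491 / 13312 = -426.64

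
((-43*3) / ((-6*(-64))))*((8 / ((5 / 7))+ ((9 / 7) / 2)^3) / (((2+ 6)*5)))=-6764287 / 70246400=-0.10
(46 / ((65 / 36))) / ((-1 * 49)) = -1656 / 3185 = -0.52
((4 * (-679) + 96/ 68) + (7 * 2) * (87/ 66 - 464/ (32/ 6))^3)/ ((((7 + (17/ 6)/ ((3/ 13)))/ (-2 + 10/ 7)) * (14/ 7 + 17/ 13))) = 186565241731518/ 2363322269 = 78941.94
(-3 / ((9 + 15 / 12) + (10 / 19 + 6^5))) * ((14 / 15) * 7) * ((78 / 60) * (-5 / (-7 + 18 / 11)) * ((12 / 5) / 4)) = -532532 / 290965875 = -0.00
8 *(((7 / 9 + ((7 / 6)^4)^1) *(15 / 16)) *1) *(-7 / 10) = -13.81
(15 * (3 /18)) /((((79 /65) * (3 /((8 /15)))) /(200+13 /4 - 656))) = -117715 /711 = -165.56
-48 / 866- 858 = -371538 / 433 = -858.06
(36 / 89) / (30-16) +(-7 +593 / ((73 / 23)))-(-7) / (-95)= 776787157 / 4320505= 179.79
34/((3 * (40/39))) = 221/20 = 11.05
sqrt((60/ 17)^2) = 60/ 17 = 3.53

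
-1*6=-6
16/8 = 2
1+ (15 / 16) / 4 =79 / 64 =1.23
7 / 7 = 1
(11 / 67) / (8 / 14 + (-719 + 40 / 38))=-1463 / 6392537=-0.00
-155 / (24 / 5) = -775 / 24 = -32.29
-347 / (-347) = 1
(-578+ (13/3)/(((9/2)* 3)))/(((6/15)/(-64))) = 7486720/81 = 92428.64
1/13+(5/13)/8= 1/8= 0.12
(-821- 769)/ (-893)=1590/ 893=1.78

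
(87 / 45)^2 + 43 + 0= 10516 / 225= 46.74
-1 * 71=-71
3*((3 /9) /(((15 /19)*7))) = 19 /105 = 0.18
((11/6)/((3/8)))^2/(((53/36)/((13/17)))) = 100672/8109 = 12.41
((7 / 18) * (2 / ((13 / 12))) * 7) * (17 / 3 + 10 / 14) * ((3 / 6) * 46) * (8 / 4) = 172592 / 117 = 1475.15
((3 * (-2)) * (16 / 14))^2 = 47.02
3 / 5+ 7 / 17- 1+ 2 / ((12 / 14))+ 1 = 853 / 255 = 3.35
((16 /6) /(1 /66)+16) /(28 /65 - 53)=-4160 /1139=-3.65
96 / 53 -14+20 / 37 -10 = -42452 / 1961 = -21.65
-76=-76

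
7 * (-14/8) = -49/4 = -12.25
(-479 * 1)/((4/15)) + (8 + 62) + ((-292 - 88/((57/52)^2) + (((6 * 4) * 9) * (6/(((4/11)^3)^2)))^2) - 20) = 66900901205744609249/212926464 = 314197211323.36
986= 986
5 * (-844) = -4220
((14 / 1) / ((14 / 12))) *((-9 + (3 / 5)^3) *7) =-92232 / 125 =-737.86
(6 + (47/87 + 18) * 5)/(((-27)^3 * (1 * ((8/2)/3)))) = -8587/2283228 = -0.00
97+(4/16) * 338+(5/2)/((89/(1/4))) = 129233/712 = 181.51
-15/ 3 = -5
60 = 60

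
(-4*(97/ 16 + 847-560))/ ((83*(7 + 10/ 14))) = -3647/ 1992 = -1.83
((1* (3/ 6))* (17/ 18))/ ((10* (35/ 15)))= 17/ 840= 0.02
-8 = -8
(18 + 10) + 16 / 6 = 92 / 3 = 30.67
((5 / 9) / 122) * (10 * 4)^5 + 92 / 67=17152050508 / 36783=466303.74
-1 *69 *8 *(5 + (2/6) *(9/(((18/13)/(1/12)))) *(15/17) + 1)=-57799/17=-3399.94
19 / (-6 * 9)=-19 / 54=-0.35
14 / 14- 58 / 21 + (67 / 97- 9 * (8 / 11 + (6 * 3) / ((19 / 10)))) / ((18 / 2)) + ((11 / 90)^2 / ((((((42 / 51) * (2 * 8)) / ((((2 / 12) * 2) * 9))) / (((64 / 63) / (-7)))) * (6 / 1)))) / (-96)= -578429977940039 / 48664347177600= -11.89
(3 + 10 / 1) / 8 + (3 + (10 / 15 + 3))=199 / 24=8.29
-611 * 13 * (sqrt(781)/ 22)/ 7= -7943 * sqrt(781)/ 154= -1441.42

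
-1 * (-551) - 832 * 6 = -4441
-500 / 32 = -15.62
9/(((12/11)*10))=33/40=0.82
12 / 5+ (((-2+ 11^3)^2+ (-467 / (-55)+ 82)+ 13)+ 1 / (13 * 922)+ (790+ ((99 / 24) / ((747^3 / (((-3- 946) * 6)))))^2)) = 19991055976747741402989831143 / 11312681025814375624560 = 1767136.89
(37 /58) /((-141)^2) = 37 /1153098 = 0.00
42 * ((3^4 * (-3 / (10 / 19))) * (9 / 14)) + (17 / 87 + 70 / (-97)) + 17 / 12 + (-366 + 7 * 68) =-695092839 / 56260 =-12355.01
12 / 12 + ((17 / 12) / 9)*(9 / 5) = 77 / 60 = 1.28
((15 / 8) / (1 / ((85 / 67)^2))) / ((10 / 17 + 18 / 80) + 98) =9211875 / 301629377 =0.03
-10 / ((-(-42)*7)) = -5 / 147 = -0.03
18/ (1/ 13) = 234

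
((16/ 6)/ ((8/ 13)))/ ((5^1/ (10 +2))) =52/ 5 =10.40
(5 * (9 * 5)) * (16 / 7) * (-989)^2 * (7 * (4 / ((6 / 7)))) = 16432432800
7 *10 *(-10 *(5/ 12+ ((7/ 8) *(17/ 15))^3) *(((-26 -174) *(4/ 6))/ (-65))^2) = -168361130/ 41067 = -4099.67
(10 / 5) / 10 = 1 / 5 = 0.20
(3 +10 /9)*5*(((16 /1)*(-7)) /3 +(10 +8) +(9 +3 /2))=-9805 /54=-181.57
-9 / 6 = -3 / 2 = -1.50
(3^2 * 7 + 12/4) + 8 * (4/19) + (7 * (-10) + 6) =70/19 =3.68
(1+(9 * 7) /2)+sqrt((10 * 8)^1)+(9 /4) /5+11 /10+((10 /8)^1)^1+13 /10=4 * sqrt(5)+183 /5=45.54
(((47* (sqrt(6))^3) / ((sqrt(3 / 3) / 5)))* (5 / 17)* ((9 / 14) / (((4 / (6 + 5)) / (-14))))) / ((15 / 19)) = -442035* sqrt(6) / 34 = -31845.89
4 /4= 1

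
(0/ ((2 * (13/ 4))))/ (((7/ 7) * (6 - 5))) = 0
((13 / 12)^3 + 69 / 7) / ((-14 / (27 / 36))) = -134611 / 225792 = -0.60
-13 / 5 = -2.60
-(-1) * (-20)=-20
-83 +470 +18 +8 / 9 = 3653 / 9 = 405.89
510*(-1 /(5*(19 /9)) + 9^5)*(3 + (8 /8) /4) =1859597649 /19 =97873560.47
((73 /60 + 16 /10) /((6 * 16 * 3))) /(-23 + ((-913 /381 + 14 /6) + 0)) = -21463 /50613120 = -0.00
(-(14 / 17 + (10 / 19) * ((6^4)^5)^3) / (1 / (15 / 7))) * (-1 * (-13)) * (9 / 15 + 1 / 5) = -1296129940047879108616839390300502494517325746709016 / 2261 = -573255170299813847243184200000000000000000000000.00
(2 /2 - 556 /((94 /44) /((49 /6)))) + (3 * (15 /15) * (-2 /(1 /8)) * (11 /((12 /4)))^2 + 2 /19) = -7419883 /2679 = -2769.65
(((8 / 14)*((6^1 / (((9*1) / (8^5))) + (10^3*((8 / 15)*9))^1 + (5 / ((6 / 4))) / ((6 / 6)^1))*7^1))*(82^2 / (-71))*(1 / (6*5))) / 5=-15142448 / 225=-67299.77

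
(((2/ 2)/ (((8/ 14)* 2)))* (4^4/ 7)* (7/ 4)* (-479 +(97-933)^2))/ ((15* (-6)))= -19555676/ 45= -434570.58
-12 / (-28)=3 / 7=0.43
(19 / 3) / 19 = 0.33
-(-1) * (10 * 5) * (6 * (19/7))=5700/7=814.29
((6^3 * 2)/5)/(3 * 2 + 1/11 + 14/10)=1188/103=11.53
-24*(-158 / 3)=1264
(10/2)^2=25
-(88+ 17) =-105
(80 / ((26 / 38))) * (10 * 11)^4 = 222543200000 / 13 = 17118707692.31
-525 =-525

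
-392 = -392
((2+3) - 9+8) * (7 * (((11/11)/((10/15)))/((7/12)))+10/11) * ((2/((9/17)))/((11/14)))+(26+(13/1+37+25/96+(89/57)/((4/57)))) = 16105915/34848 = 462.18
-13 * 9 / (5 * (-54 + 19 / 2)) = 234 / 445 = 0.53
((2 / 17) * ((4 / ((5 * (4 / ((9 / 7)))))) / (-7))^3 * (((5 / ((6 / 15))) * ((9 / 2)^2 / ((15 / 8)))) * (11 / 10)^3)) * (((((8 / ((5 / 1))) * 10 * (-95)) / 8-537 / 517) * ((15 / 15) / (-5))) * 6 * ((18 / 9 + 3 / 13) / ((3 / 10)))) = -6821604291249 / 3818813009375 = -1.79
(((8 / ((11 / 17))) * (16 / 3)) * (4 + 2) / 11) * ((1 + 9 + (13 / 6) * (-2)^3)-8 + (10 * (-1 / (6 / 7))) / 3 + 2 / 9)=-82688 / 121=-683.37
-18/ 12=-3/ 2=-1.50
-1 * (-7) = 7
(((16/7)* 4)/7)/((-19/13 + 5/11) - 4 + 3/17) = -155584/575407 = -0.27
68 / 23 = 2.96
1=1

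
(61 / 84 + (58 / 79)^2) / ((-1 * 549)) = -663277 / 287809956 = -0.00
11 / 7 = 1.57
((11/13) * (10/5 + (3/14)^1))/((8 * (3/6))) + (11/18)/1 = 7073/6552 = 1.08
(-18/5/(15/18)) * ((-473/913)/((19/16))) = 74304/39425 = 1.88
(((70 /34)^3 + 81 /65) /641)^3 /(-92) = -8076030621892507888 /197279649159707413477618375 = -0.00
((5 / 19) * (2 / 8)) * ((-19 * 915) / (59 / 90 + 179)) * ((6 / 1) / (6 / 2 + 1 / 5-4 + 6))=-3088125 / 420394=-7.35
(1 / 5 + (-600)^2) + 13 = 1800066 / 5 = 360013.20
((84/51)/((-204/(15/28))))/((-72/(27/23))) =15/212704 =0.00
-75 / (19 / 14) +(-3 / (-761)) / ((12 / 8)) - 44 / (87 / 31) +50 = -26339470 / 1257933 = -20.94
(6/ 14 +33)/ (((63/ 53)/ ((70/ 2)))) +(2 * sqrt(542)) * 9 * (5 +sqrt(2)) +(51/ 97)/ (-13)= 3672.16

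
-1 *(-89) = 89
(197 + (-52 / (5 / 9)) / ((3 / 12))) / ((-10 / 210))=18627 / 5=3725.40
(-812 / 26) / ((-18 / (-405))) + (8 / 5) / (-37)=-1690079 / 2405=-702.74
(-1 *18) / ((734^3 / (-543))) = 4887 / 197723452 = 0.00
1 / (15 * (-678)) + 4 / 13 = 40667 / 132210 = 0.31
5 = 5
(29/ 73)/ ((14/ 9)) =261/ 1022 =0.26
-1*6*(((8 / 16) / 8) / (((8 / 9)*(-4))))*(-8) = -27 / 32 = -0.84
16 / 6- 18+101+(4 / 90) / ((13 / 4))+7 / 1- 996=-528442 / 585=-903.32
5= 5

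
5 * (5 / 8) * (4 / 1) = 25 / 2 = 12.50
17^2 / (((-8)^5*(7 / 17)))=-4913 / 229376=-0.02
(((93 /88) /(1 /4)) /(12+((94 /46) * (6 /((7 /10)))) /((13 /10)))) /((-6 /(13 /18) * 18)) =-0.00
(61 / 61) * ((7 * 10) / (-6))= -35 / 3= -11.67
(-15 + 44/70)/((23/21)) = -1509/115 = -13.12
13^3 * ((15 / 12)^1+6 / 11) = 173563 / 44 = 3944.61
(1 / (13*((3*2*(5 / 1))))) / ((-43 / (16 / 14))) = -4 / 58695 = -0.00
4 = 4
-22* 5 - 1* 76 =-186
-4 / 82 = -2 / 41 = -0.05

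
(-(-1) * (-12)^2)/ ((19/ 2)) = 288/ 19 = 15.16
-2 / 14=-1 / 7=-0.14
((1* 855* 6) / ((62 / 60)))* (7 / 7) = 153900 / 31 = 4964.52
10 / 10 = 1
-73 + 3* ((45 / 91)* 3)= -6238 / 91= -68.55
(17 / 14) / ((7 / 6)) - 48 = -2301 / 49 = -46.96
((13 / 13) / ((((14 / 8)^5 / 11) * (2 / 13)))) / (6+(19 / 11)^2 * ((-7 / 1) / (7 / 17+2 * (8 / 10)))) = -6133248 / 6168169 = -0.99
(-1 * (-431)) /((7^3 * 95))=0.01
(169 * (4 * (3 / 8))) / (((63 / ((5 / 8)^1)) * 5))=169 / 336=0.50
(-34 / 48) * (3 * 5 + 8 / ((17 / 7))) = -311 / 24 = -12.96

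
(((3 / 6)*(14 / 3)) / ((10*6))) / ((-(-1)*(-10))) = -7 / 1800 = -0.00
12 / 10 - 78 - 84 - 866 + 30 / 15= -5124 / 5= -1024.80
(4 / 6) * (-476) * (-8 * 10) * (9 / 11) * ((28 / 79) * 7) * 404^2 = 8410991909.41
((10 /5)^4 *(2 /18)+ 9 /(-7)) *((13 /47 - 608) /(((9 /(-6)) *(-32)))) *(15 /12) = -1475755 /189504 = -7.79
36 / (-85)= -36 / 85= -0.42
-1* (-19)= 19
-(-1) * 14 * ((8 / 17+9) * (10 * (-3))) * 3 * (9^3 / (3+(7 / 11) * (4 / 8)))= -3253468680 / 1241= -2621650.83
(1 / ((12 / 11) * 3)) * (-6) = -1.83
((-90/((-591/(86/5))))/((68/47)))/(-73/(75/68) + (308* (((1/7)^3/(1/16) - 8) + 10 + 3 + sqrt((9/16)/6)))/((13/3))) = 8095894783048800/1300851527092179977 - 245899466938125* sqrt(6)/1300851527092179977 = 0.01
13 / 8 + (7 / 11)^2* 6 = 3925 / 968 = 4.05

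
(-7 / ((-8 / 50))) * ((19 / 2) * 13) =43225 / 8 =5403.12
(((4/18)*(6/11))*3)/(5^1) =4/55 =0.07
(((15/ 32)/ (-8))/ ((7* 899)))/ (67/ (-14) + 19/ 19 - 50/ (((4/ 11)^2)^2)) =5/ 1537629822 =0.00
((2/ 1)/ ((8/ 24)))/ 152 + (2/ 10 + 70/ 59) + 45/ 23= 1744187/ 515660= 3.38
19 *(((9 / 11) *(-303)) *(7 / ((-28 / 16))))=207252 / 11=18841.09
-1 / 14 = -0.07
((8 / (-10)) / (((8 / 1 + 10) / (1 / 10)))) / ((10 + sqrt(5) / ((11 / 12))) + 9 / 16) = -327184 / 736101225 + 11264 * sqrt(5) / 245367075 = -0.00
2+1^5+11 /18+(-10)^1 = -115 /18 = -6.39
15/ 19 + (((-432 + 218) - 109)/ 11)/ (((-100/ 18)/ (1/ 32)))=319233/ 334400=0.95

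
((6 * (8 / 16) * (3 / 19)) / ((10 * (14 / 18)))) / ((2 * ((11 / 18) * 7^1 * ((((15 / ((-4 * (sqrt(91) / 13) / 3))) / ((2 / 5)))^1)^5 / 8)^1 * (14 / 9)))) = -65536 * sqrt(91) / 1412495068359375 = -0.00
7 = 7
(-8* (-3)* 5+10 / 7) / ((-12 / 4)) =-850 / 21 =-40.48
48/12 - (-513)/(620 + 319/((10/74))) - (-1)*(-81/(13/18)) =-20920273/193739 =-107.98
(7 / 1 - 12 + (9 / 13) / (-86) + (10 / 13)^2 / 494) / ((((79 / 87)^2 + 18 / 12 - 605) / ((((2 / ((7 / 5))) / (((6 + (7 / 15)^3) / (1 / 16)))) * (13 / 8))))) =327967745563125 / 1660199803652543296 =0.00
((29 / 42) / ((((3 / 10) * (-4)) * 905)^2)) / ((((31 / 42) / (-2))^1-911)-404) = -29 / 65156321718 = -0.00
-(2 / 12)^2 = -1 / 36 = -0.03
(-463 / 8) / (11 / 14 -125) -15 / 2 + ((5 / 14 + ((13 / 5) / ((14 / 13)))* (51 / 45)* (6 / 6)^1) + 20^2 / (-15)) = -15967883 / 521700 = -30.61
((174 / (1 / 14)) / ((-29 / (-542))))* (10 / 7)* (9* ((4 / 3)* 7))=5463360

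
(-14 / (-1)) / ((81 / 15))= 70 / 27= 2.59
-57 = -57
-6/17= -0.35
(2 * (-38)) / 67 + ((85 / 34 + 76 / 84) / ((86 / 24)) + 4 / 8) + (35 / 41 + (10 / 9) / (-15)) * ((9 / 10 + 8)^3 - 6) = 12171992087749 / 22324869000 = 545.22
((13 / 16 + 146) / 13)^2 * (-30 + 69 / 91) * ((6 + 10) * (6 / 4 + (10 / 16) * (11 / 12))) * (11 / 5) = -10713599687043 / 39370240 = -272124.32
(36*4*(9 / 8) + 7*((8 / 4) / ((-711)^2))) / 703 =81894416 / 355381263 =0.23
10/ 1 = 10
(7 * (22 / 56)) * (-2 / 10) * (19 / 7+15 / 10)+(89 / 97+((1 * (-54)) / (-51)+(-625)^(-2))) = -12318735781 / 36071875000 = -0.34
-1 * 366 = -366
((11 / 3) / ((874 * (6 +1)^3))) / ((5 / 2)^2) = 22 / 11241825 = 0.00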